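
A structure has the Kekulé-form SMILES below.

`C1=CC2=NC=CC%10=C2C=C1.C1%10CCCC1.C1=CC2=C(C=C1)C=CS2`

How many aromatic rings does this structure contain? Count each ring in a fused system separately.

4

The SMILES encodes two fused six-membered rings, each with three alternating double bonds; one ring is all carbon and the other has one ring nitrogen; a five-membered saturated carbon ring; a six-membered carbon ring with three alternating C=C double bonds, fused to a five-membered ring containing one sulfur and two C=C double bonds.
The fused 6/6-membered bicyclic (with one nitrogen) is a single π system with 10 sp² atoms and 10 π electrons from ring double bonds. 10 = 4(2)+2, so the system is aromatic and both rings count as aromatic (quinoline).
The 5-membered ring has only sp³ atoms, so it is not fully conjugated — not aromatic (cyclopentane).
The fused 6/5-membered bicyclic (with one sulfur) is a single π system with 9 sp² atoms and 10 π electrons from ring double bonds plus a heteroatom lone pair. 10 = 4(2)+2, so the system is aromatic and both rings count as aromatic (benzothiophene).
4 of the 5 rings are aromatic. Total: 4.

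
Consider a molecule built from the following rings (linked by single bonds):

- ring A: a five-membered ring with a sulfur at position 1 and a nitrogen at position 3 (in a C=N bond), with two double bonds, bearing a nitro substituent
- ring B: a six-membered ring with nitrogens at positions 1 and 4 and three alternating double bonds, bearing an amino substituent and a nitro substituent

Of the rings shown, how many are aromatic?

2

Ring A is fully conjugated (every ring atom contributes a p orbital); 2 ring double bonds (4 π electrons) plus a heteroatom lone pair (2) give 6 π electrons. That satisfies 4n+2 with n=1, so ring A is aromatic (thiazole).
Ring B is fully conjugated (every ring atom contributes a p orbital); 3 ring double bonds give 6 π electrons. That satisfies 4n+2 with n=1, so ring B is aromatic (pyrazine).
Aromatic: A, B. Total: 2.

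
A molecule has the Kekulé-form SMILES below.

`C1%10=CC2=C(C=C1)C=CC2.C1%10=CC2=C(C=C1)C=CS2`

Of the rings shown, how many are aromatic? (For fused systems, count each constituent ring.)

The SMILES encodes a six-membered carbon ring with three alternating C=C double bonds, fused to a five-membered carbon ring containing one C=C double bond and one sp³ carbon; a six-membered carbon ring with three alternating C=C double bonds, fused to a five-membered ring containing one sulfur and two C=C double bonds.
The 6-membered ring is planar and fully conjugated; 3 ring double bonds give 6 π electrons. Since 6 = 4n+2 (n=1), it is aromatic (benzene ring).
The 5-membered ring has one sp³ carbon, so it is not fully conjugated — not aromatic (cyclopentene ring).
The fused 6/5-membered bicyclic (with one sulfur) is a single π system with 9 sp² atoms and 10 π electrons from ring double bonds plus a heteroatom lone pair. 10 = 4(2)+2, so the system is aromatic and both rings count as aromatic (benzothiophene).
3 of the 4 rings are aromatic. Total: 3.

3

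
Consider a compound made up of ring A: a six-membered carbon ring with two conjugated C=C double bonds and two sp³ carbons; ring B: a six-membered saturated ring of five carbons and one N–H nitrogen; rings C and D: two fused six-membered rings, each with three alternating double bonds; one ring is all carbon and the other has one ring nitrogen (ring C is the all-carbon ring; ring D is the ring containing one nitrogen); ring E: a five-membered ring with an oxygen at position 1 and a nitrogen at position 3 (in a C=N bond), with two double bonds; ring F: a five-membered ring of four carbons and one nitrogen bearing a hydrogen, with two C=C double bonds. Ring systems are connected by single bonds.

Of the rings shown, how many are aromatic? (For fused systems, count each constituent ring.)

Ring A has two sp³ carbons, so it is not fully conjugated — not aromatic (1,3-cyclohexadiene).
Ring B has only sp³ atoms, so it is not fully conjugated — not aromatic (piperidine).
Rings C and D form a fused bicyclic system (with one nitrogen) with 10 sp² atoms and 10 π electrons from ring double bonds. 10 = 4(2)+2, so the system is aromatic and both rings count as aromatic (quinoline).
Ring E is planar and fully conjugated; 2 ring double bonds (4 π electrons) plus a heteroatom lone pair (2) give 6 π electrons. 6 = 4(1)+2, so ring E is aromatic (oxazole).
Ring F has a continuous p-orbital overlap around the ring; 2 ring double bonds (4 π electrons) plus a heteroatom lone pair (2) give 6 π electrons. 6 = 4(1)+2, so ring F is aromatic (pyrrole).
Aromatic: C, D, E, F. Total: 4.

4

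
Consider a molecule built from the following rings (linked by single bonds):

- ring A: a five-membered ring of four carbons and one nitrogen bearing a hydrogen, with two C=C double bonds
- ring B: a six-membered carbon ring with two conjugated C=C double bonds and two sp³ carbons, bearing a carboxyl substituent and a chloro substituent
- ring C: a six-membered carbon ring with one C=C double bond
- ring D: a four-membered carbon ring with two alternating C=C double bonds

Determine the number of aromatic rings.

1

Ring A is fully conjugated (every ring atom contributes a p orbital); 2 ring double bonds (4 π electrons) plus a heteroatom lone pair (2) give 6 π electrons. That satisfies 4n+2 with n=1, so ring A is aromatic (pyrrole).
Ring B has two sp³ carbons, so it is not fully conjugated — not aromatic (1,3-cyclohexadiene).
Ring C has four sp³ carbons, so it is not fully conjugated — not aromatic (cyclohexene).
Ring D has only sp² ring atoms; a planar conformation would have a fully conjugated π system of 4 electrons. But 4 = 4(1), which is 4n not 4n+2, so ring D is not aromatic (cyclobutadiene) — cyclobutadiene is antiaromatic and distorts to a rectangle.
Aromatic: A. Total: 1.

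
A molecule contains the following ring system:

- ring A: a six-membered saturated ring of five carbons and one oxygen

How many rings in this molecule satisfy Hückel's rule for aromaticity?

Ring A has only sp³ atoms, so it is not fully conjugated — not aromatic (tetrahydropyran).

0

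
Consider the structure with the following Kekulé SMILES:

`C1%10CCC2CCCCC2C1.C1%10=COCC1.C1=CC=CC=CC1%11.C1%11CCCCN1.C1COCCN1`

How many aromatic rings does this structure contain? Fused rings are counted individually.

0

The SMILES encodes two fused six-membered saturated carbon rings; a five-membered ring of four carbons and one oxygen, with one C=C double bond and two sp³ carbons; a seven-membered carbon ring with three C=C double bonds and one sp³ carbon; a six-membered saturated ring of five carbons and one N–H nitrogen; a six-membered saturated ring with an oxygen and an N–H nitrogen at positions 1 and 4.
The 6-membered ring has only sp³ atoms, so it is not fully conjugated — not aromatic (cyclohexane ring).
The second 6-membered ring has only sp³ atoms, so it is not fully conjugated — not aromatic (cyclohexane ring).
The 5-membered ring with one oxygen has two sp³ carbons, so it is not fully conjugated — not aromatic (2,3-dihydrofuran).
The 7-membered ring has one sp³ carbon, so it is not fully conjugated — not aromatic (cycloheptatriene).
The 6-membered ring with one N–H has only sp³ atoms, so it is not fully conjugated — not aromatic (piperidine).
The 6-membered ring with one oxygen and one N–H (1,4) has only sp³ atoms, so it is not fully conjugated — not aromatic (morpholine).
None of the rings are aromatic. Total: 0.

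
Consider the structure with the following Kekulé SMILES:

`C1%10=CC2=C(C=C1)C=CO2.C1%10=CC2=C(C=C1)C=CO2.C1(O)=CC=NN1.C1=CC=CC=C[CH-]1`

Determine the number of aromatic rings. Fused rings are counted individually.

The SMILES encodes a six-membered carbon ring with three alternating C=C double bonds, fused to a five-membered ring containing one oxygen and two C=C double bonds; a six-membered carbon ring with three alternating C=C double bonds, fused to a five-membered ring containing one oxygen and two C=C double bonds; a five-membered ring with two adjacent nitrogens (one bearing H, one in a double bond) and two double bonds; a seven-membered all-carbon ring bearing a negative charge on one carbon, with three C=C double bonds.
The fused 6/5-membered bicyclic (with one oxygen) is a single π system with 9 sp² atoms and 10 π electrons from ring double bonds plus a heteroatom lone pair. 10 = 4(2)+2, so the system is aromatic and both rings count as aromatic (benzofuran).
The fused 6/5-membered bicyclic (with one oxygen) is a single π system with 9 sp² atoms and 10 π electrons from ring double bonds plus a heteroatom lone pair. 10 = 4(2)+2, so the system is aromatic and both rings count as aromatic (benzofuran).
The 5-membered ring with two adjacent nitrogens (one N–H, one =N–) is fully conjugated (every ring atom contributes a p orbital); 2 ring double bonds (4 π electrons) plus a heteroatom lone pair (2) give 6 π electrons. Since 6 = 4n+2 (n=1), it is aromatic (pyrazole).
The 7-membered ring has only sp² ring atoms; a planar conformation would have a fully conjugated π system of 8 electrons. But 8 = 4(2), which is 4n not 4n+2, so it is not aromatic (cycloheptatrienyl anion).
5 of the 6 rings are aromatic. Total: 5.

5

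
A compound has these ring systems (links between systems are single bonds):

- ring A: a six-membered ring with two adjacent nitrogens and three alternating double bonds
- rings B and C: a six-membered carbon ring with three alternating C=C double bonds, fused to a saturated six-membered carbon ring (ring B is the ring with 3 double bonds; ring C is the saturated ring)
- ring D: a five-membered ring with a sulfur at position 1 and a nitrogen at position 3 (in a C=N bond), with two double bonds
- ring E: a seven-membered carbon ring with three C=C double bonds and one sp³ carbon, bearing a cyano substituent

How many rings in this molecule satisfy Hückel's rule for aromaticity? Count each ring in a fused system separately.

Ring A has a continuous p-orbital overlap around the ring; 3 ring double bonds give 6 π electrons. Since 6 = 4n+2 (n=1), ring A is aromatic (pyridazine).
Ring B is fully conjugated (every ring atom contributes a p orbital); 3 ring double bonds give 6 π electrons. Since 6 = 4n+2 (n=1), ring B is aromatic (benzene ring).
Ring C has four sp³ carbons, so it is not fully conjugated — not aromatic (cyclohexane ring).
Ring D is planar and fully conjugated; 2 ring double bonds (4 π electrons) plus a heteroatom lone pair (2) give 6 π electrons. Since 6 = 4n+2 (n=1), ring D is aromatic (thiazole).
Ring E has one sp³ carbon, so it is not fully conjugated — not aromatic (cycloheptatriene).
Aromatic: A, B, D. Total: 3.

3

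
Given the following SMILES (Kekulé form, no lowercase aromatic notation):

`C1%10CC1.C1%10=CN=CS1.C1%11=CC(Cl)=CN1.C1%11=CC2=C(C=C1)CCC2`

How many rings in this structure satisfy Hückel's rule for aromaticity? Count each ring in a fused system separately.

The SMILES encodes a three-membered saturated carbon ring; a five-membered ring with a sulfur at position 1 and a nitrogen at position 3 (in a C=N bond), with two double bonds; a five-membered ring of four carbons and one nitrogen bearing a hydrogen, with two C=C double bonds; a six-membered carbon ring with three alternating C=C double bonds, fused to a saturated five-membered carbon ring.
The 3-membered ring has only sp³ atoms, so it is not fully conjugated — not aromatic (cyclopropane).
The 5-membered ring with one sulfur and one =N– has a continuous p-orbital overlap around the ring; 2 ring double bonds (4 π electrons) plus a heteroatom lone pair (2) give 6 π electrons. That satisfies 4n+2 with n=1, so it is aromatic (thiazole).
The 5-membered ring with one N–H is fully conjugated (every ring atom contributes a p orbital); 2 ring double bonds (4 π electrons) plus a heteroatom lone pair (2) give 6 π electrons. 6 = 4(1)+2, so it is aromatic (pyrrole).
The 6-membered ring is planar and fully conjugated; 3 ring double bonds give 6 π electrons. That satisfies 4n+2 with n=1, so it is aromatic (benzene ring).
The 5-membered ring has three sp³ carbons, so it is not fully conjugated — not aromatic (cyclopentane ring).
3 of the 5 rings are aromatic. Total: 3.

3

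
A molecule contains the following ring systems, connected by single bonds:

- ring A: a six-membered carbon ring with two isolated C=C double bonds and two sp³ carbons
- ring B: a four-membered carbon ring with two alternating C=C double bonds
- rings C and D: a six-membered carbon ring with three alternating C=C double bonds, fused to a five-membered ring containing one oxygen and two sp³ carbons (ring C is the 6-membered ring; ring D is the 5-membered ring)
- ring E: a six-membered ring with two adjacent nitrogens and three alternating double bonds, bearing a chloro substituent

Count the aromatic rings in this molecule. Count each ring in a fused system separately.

2

Ring A has two sp³ carbons, so it is not fully conjugated — not aromatic (1,4-cyclohexadiene).
Ring B has only sp² ring atoms; a planar conformation would have a fully conjugated π system of 4 electrons. But 4 = 4(1), which is 4n not 4n+2, so ring B is not aromatic (cyclobutadiene) — cyclobutadiene is antiaromatic and distorts to a rectangle.
Ring C has a continuous p-orbital overlap around the ring; 3 ring double bonds give 6 π electrons. Since 6 = 4n+2 (n=1), ring C is aromatic (benzene ring).
Ring D has two sp³ carbons, so it is not fully conjugated — not aromatic (oxolane ring).
Ring E has a continuous p-orbital overlap around the ring; 3 ring double bonds give 6 π electrons. 6 = 4(1)+2, so ring E is aromatic (pyridazine).
Aromatic: C, E. Total: 2.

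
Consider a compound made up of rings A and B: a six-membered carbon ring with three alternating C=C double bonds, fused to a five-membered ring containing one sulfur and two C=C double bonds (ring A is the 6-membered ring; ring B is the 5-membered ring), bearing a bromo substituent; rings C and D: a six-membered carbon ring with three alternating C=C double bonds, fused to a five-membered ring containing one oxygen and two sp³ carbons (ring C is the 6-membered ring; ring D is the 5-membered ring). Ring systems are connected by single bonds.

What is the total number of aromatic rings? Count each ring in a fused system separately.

Rings A and B form a fused bicyclic system (with one sulfur) with 9 sp² atoms and 10 π electrons from ring double bonds plus a heteroatom lone pair. 10 = 4(2)+2, so the system is aromatic and both rings count as aromatic (benzothiophene).
Ring C is fully conjugated (every ring atom contributes a p orbital); 3 ring double bonds give 6 π electrons. That satisfies 4n+2 with n=1, so ring C is aromatic (benzene ring).
Ring D has two sp³ carbons, so it is not fully conjugated — not aromatic (oxolane ring).
Aromatic: A, B, C. Total: 3.

3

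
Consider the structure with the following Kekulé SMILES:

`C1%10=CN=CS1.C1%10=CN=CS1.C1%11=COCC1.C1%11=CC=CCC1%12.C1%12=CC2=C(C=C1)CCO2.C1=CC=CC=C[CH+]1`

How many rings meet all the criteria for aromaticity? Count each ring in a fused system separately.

The SMILES encodes a five-membered ring with a sulfur at position 1 and a nitrogen at position 3 (in a C=N bond), with two double bonds; a five-membered ring with a sulfur at position 1 and a nitrogen at position 3 (in a C=N bond), with two double bonds; a five-membered ring of four carbons and one oxygen, with one C=C double bond and two sp³ carbons; a six-membered carbon ring with two conjugated C=C double bonds and two sp³ carbons; a six-membered carbon ring with three alternating C=C double bonds, fused to a five-membered ring containing one oxygen and two sp³ carbons; a seven-membered all-carbon ring bearing a positive charge on one carbon, with three C=C double bonds.
The 5-membered ring with one sulfur and one =N– has a continuous p-orbital overlap around the ring; 2 ring double bonds (4 π electrons) plus a heteroatom lone pair (2) give 6 π electrons. That satisfies 4n+2 with n=1, so it is aromatic (thiazole).
The second 5-membered ring with one sulfur and one =N– is planar and fully conjugated; 2 ring double bonds (4 π electrons) plus a heteroatom lone pair (2) give 6 π electrons. That satisfies 4n+2 with n=1, so it is aromatic (thiazole).
The 5-membered ring with one oxygen has two sp³ carbons, so it is not fully conjugated — not aromatic (2,3-dihydrofuran).
The 6-membered ring has two sp³ carbons, so it is not fully conjugated — not aromatic (1,3-cyclohexadiene).
The second 6-membered ring is planar and fully conjugated; 3 ring double bonds give 6 π electrons. 6 = 4(1)+2, so it is aromatic (benzene ring).
The second 5-membered ring with one oxygen has two sp³ carbons, so it is not fully conjugated — not aromatic (oxolane ring).
The 7-membered ring has a continuous p-orbital overlap around the ring; 3 ring double bonds (6 π electrons) plus the carbocation's empty p orbital (0, but keeps the ring conjugated) give 6 π electrons. That satisfies 4n+2 with n=1, so it is aromatic (tropylium cation).
4 of the 7 rings are aromatic. Total: 4.

4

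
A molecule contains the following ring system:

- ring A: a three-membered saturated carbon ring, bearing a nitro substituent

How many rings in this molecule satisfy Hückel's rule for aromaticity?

Ring A has only sp³ atoms, so it is not fully conjugated — not aromatic (cyclopropane).

0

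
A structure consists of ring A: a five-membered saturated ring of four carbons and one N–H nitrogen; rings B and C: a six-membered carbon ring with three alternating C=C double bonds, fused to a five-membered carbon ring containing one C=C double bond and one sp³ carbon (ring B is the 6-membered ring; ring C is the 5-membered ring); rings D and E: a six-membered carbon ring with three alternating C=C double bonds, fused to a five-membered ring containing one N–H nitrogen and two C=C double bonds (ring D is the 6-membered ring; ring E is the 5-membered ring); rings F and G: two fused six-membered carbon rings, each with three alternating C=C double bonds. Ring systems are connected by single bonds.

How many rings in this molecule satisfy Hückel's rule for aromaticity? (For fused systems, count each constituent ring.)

5

Ring A has only sp³ atoms, so it is not fully conjugated — not aromatic (pyrrolidine).
Ring B is planar and fully conjugated; 3 ring double bonds give 6 π electrons. That satisfies 4n+2 with n=1, so ring B is aromatic (benzene ring).
Ring C has one sp³ carbon, so it is not fully conjugated — not aromatic (cyclopentene ring).
Rings D and E form a fused bicyclic system (with one N–H) with 9 sp² atoms and 10 π electrons from ring double bonds plus a heteroatom lone pair. 10 = 4(2)+2, so the system is aromatic and both rings count as aromatic (indole).
Rings F and G form a fused bicyclic system with 10 sp² atoms and 10 π electrons from ring double bonds. 10 = 4(2)+2, so the system is aromatic and both rings count as aromatic (naphthalene).
Aromatic: B, D, E, F, G. Total: 5.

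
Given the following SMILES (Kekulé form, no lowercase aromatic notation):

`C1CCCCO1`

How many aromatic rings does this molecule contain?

0

The SMILES encodes a six-membered saturated ring of five carbons and one oxygen.
The 6-membered ring with one oxygen has only sp³ atoms, so it is not fully conjugated — not aromatic (tetrahydropyran).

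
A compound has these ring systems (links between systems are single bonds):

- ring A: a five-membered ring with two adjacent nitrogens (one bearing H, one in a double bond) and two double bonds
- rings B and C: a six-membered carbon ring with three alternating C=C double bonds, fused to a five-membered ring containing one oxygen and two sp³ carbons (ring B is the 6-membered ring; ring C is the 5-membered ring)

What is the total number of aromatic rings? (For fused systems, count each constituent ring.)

2

Ring A has a continuous p-orbital overlap around the ring; 2 ring double bonds (4 π electrons) plus a heteroatom lone pair (2) give 6 π electrons. Since 6 = 4n+2 (n=1), ring A is aromatic (pyrazole).
Ring B has a continuous p-orbital overlap around the ring; 3 ring double bonds give 6 π electrons. That satisfies 4n+2 with n=1, so ring B is aromatic (benzene ring).
Ring C has two sp³ carbons, so it is not fully conjugated — not aromatic (oxolane ring).
Aromatic: A, B. Total: 2.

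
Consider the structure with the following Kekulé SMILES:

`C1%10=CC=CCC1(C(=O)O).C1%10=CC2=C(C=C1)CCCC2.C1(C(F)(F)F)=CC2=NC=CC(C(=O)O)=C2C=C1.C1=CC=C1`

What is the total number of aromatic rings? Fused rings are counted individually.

3

The SMILES encodes a six-membered carbon ring with two conjugated C=C double bonds and two sp³ carbons; a six-membered carbon ring with three alternating C=C double bonds, fused to a saturated six-membered carbon ring; two fused six-membered rings, each with three alternating double bonds; one ring is all carbon and the other has one ring nitrogen; a four-membered carbon ring with two alternating C=C double bonds.
The 6-membered ring has two sp³ carbons, so it is not fully conjugated — not aromatic (1,3-cyclohexadiene).
The second 6-membered ring is fully conjugated (every ring atom contributes a p orbital); 3 ring double bonds give 6 π electrons. Since 6 = 4n+2 (n=1), it is aromatic (benzene ring).
The third 6-membered ring has four sp³ carbons, so it is not fully conjugated — not aromatic (cyclohexane ring).
The fused 6/6-membered bicyclic (with one nitrogen) is a single π system with 10 sp² atoms and 10 π electrons from ring double bonds. 10 = 4(2)+2, so the system is aromatic and both rings count as aromatic (quinoline).
The 4-membered ring has only sp² ring atoms; a planar conformation would have a fully conjugated π system of 4 electrons. But 4 = 4(1), which is 4n not 4n+2, so it is not aromatic (cyclobutadiene) — cyclobutadiene is antiaromatic and distorts to a rectangle.
3 of the 6 rings are aromatic. Total: 3.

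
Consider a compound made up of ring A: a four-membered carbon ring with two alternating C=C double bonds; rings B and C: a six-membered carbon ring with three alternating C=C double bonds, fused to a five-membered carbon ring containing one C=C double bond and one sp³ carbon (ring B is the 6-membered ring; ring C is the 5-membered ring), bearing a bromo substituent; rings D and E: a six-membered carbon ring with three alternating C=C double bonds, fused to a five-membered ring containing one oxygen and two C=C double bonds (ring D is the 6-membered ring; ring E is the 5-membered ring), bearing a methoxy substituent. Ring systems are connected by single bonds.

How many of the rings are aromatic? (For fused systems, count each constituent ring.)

Ring A has only sp² ring atoms; a planar conformation would have a fully conjugated π system of 4 electrons. But 4 = 4(1), which is 4n not 4n+2, so ring A is not aromatic (cyclobutadiene) — cyclobutadiene is antiaromatic and distorts to a rectangle.
Ring B is planar and fully conjugated; 3 ring double bonds give 6 π electrons. That satisfies 4n+2 with n=1, so ring B is aromatic (benzene ring).
Ring C has one sp³ carbon, so it is not fully conjugated — not aromatic (cyclopentene ring).
Rings D and E form a fused bicyclic system (with one oxygen) with 9 sp² atoms and 10 π electrons from ring double bonds plus a heteroatom lone pair. 10 = 4(2)+2, so the system is aromatic and both rings count as aromatic (benzofuran).
Aromatic: B, D, E. Total: 3.

3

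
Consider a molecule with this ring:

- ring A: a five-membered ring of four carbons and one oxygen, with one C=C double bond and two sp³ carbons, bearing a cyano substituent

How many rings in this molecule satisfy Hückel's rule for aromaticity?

0

Ring A has two sp³ carbons, so it is not fully conjugated — not aromatic (2,3-dihydrofuran).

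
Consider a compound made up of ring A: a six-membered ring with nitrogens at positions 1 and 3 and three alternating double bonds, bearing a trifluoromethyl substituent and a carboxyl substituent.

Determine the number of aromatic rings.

Ring A has a continuous p-orbital overlap around the ring; 3 ring double bonds give 6 π electrons. That satisfies 4n+2 with n=1, so ring A is aromatic (pyrimidine).

1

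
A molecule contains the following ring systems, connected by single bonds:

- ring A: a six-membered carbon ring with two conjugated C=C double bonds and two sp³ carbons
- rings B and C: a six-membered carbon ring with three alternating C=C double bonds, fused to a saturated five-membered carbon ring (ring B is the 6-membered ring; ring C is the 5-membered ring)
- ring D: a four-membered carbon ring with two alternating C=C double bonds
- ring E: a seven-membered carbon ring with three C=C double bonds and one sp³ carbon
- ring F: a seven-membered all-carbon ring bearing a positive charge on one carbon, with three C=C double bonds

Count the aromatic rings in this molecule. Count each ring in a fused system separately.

Ring A has two sp³ carbons, so it is not fully conjugated — not aromatic (1,3-cyclohexadiene).
Ring B is planar and fully conjugated; 3 ring double bonds give 6 π electrons. That satisfies 4n+2 with n=1, so ring B is aromatic (benzene ring).
Ring C has three sp³ carbons, so it is not fully conjugated — not aromatic (cyclopentane ring).
Ring D has only sp² ring atoms; a planar conformation would have a fully conjugated π system of 4 electrons. But 4 = 4(1), which is 4n not 4n+2, so ring D is not aromatic (cyclobutadiene) — cyclobutadiene is antiaromatic and distorts to a rectangle.
Ring E has one sp³ carbon, so it is not fully conjugated — not aromatic (cycloheptatriene).
Ring F is fully conjugated (every ring atom contributes a p orbital); 3 ring double bonds (6 π electrons) plus the carbocation's empty p orbital (0, but keeps the ring conjugated) give 6 π electrons. Since 6 = 4n+2 (n=1), ring F is aromatic (tropylium cation).
Aromatic: B, F. Total: 2.

2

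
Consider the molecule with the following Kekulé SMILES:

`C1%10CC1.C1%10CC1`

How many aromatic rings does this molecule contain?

The SMILES encodes a three-membered saturated carbon ring; a three-membered saturated carbon ring.
The 3-membered ring has only sp³ atoms, so it is not fully conjugated — not aromatic (cyclopropane).
The second 3-membered ring has only sp³ atoms, so it is not fully conjugated — not aromatic (cyclopropane).
None of the rings are aromatic. Total: 0.

0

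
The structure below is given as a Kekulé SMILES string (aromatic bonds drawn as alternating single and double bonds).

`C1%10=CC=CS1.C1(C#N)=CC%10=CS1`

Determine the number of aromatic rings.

The SMILES encodes a five-membered ring of four carbons and one sulfur, with two C=C double bonds; a five-membered ring of four carbons and one sulfur, with two C=C double bonds.
The 5-membered ring with one sulfur is fully conjugated (every ring atom contributes a p orbital); 2 ring double bonds (4 π electrons) plus a heteroatom lone pair (2) give 6 π electrons. Since 6 = 4n+2 (n=1), it is aromatic (thiophene).
The second 5-membered ring with one sulfur is fully conjugated (every ring atom contributes a p orbital); 2 ring double bonds (4 π electrons) plus a heteroatom lone pair (2) give 6 π electrons. That satisfies 4n+2 with n=1, so it is aromatic (thiophene).
2 of the 2 rings are aromatic. Total: 2.

2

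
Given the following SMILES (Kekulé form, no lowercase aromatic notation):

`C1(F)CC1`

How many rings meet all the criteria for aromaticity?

0

The SMILES encodes a three-membered saturated carbon ring.
The 3-membered ring has only sp³ atoms, so it is not fully conjugated — not aromatic (cyclopropane).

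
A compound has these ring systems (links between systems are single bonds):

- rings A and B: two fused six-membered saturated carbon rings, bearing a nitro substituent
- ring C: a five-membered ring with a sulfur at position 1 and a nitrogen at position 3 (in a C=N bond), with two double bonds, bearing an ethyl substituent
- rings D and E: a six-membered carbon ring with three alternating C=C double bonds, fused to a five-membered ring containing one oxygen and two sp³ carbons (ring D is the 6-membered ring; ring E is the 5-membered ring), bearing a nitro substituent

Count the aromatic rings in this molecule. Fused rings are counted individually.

2

Ring A has only sp³ atoms, so it is not fully conjugated — not aromatic (cyclohexane ring).
Ring B has only sp³ atoms, so it is not fully conjugated — not aromatic (cyclohexane ring).
Ring C is planar and fully conjugated; 2 ring double bonds (4 π electrons) plus a heteroatom lone pair (2) give 6 π electrons. That satisfies 4n+2 with n=1, so ring C is aromatic (thiazole).
Ring D is fully conjugated (every ring atom contributes a p orbital); 3 ring double bonds give 6 π electrons. That satisfies 4n+2 with n=1, so ring D is aromatic (benzene ring).
Ring E has two sp³ carbons, so it is not fully conjugated — not aromatic (oxolane ring).
Aromatic: C, D. Total: 2.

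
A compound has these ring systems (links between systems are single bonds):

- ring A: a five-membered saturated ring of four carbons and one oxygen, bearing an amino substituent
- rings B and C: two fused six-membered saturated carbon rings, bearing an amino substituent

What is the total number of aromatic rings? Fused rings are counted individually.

0

Ring A has only sp³ atoms, so it is not fully conjugated — not aromatic (tetrahydrofuran).
Ring B has only sp³ atoms, so it is not fully conjugated — not aromatic (cyclohexane ring).
Ring C has only sp³ atoms, so it is not fully conjugated — not aromatic (cyclohexane ring).
No ring is aromatic. Total: 0.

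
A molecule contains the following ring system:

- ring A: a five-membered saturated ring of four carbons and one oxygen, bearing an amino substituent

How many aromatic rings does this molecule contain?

0

Ring A has only sp³ atoms, so it is not fully conjugated — not aromatic (tetrahydrofuran).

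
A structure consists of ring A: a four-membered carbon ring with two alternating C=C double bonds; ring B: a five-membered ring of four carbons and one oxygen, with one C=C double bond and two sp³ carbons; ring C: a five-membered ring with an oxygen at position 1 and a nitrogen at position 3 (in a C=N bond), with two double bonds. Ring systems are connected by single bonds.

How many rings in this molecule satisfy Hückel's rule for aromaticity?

Ring A has only sp² ring atoms; a planar conformation would have a fully conjugated π system of 4 electrons. But 4 = 4(1), which is 4n not 4n+2, so ring A is not aromatic (cyclobutadiene) — cyclobutadiene is antiaromatic and distorts to a rectangle.
Ring B has two sp³ carbons, so it is not fully conjugated — not aromatic (2,3-dihydrofuran).
Ring C is fully conjugated (every ring atom contributes a p orbital); 2 ring double bonds (4 π electrons) plus a heteroatom lone pair (2) give 6 π electrons. 6 = 4(1)+2, so ring C is aromatic (oxazole).
Aromatic: C. Total: 1.

1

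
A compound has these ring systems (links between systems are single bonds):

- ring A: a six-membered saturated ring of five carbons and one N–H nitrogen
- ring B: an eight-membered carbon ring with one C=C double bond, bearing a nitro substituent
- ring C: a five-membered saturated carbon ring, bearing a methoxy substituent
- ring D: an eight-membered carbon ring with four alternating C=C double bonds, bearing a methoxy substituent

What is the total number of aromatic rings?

Ring A has only sp³ atoms, so it is not fully conjugated — not aromatic (piperidine).
Ring B has six sp³ carbons, so it is not fully conjugated — not aromatic (cyclooctene).
Ring C has only sp³ atoms, so it is not fully conjugated — not aromatic (cyclopentane).
Ring D has only sp² ring atoms; a planar conformation would have a fully conjugated π system of 8 electrons. But 8 = 4(2), which is 4n not 4n+2, so ring D is not aromatic (cyclooctatetraene) — cyclooctatetraene distorts into a non-planar tub to avoid antiaromaticity.
No ring is aromatic. Total: 0.

0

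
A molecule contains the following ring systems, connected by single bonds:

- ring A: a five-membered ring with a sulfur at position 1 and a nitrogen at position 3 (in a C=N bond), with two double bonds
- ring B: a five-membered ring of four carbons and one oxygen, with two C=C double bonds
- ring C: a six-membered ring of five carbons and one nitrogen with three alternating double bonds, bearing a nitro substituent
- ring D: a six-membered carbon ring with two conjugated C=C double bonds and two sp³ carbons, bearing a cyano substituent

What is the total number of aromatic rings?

3

Ring A is planar and fully conjugated; 2 ring double bonds (4 π electrons) plus a heteroatom lone pair (2) give 6 π electrons. That satisfies 4n+2 with n=1, so ring A is aromatic (thiazole).
Ring B is fully conjugated (every ring atom contributes a p orbital); 2 ring double bonds (4 π electrons) plus a heteroatom lone pair (2) give 6 π electrons. 6 = 4(1)+2, so ring B is aromatic (furan).
Ring C has a continuous p-orbital overlap around the ring; 3 ring double bonds give 6 π electrons. That satisfies 4n+2 with n=1, so ring C is aromatic (pyridine).
Ring D has two sp³ carbons, so it is not fully conjugated — not aromatic (1,3-cyclohexadiene).
Aromatic: A, B, C. Total: 3.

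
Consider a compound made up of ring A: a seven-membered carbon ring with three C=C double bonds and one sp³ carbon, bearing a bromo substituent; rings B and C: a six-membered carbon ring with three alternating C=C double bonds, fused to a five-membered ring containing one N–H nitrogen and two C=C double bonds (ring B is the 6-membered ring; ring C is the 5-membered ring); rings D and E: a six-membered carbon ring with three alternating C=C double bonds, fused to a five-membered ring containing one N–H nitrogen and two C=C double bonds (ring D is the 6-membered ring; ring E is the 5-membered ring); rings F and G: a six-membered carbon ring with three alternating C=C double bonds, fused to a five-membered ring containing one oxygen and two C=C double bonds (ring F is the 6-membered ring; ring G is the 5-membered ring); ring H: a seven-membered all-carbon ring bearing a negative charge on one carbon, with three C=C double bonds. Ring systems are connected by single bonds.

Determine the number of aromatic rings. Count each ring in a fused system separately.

6

Ring A has one sp³ carbon, so it is not fully conjugated — not aromatic (cycloheptatriene).
Rings B and C form a fused bicyclic system (with one N–H) with 9 sp² atoms and 10 π electrons from ring double bonds plus a heteroatom lone pair. 10 = 4(2)+2, so the system is aromatic and both rings count as aromatic (indole).
Rings D and E form a fused bicyclic system (with one N–H) with 9 sp² atoms and 10 π electrons from ring double bonds plus a heteroatom lone pair. 10 = 4(2)+2, so the system is aromatic and both rings count as aromatic (indole).
Rings F and G form a fused bicyclic system (with one oxygen) with 9 sp² atoms and 10 π electrons from ring double bonds plus a heteroatom lone pair. 10 = 4(2)+2, so the system is aromatic and both rings count as aromatic (benzofuran).
Ring H has only sp² ring atoms; a planar conformation would have a fully conjugated π system of 8 electrons. But 8 = 4(2), which is 4n not 4n+2, so ring H is not aromatic (cycloheptatrienyl anion).
Aromatic: B, C, D, E, F, G. Total: 6.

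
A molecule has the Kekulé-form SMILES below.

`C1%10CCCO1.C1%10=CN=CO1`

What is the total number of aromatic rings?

The SMILES encodes a five-membered saturated ring of four carbons and one oxygen; a five-membered ring with an oxygen at position 1 and a nitrogen at position 3 (in a C=N bond), with two double bonds.
The 5-membered ring with one oxygen has only sp³ atoms, so it is not fully conjugated — not aromatic (tetrahydrofuran).
The 5-membered ring with one oxygen and one =N– is planar and fully conjugated; 2 ring double bonds (4 π electrons) plus a heteroatom lone pair (2) give 6 π electrons. Since 6 = 4n+2 (n=1), it is aromatic (oxazole).
1 of the 2 rings is aromatic. Total: 1.

1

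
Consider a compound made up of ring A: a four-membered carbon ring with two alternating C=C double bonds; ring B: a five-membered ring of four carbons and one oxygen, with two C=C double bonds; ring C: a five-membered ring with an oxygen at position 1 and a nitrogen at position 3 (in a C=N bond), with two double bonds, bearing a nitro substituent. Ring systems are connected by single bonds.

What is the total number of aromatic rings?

Ring A has only sp² ring atoms; a planar conformation would have a fully conjugated π system of 4 electrons. But 4 = 4(1), which is 4n not 4n+2, so ring A is not aromatic (cyclobutadiene) — cyclobutadiene is antiaromatic and distorts to a rectangle.
Ring B has a continuous p-orbital overlap around the ring; 2 ring double bonds (4 π electrons) plus a heteroatom lone pair (2) give 6 π electrons. 6 = 4(1)+2, so ring B is aromatic (furan).
Ring C has a continuous p-orbital overlap around the ring; 2 ring double bonds (4 π electrons) plus a heteroatom lone pair (2) give 6 π electrons. That satisfies 4n+2 with n=1, so ring C is aromatic (oxazole).
Aromatic: B, C. Total: 2.

2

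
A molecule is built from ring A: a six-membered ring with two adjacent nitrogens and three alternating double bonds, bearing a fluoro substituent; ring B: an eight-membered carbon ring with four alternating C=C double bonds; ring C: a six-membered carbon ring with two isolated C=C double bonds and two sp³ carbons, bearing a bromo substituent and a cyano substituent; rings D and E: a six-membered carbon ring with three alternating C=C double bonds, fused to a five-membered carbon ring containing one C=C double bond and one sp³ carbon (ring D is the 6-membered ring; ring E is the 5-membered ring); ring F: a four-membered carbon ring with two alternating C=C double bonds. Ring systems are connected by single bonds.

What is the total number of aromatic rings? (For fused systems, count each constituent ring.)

Ring A is planar and fully conjugated; 3 ring double bonds give 6 π electrons. That satisfies 4n+2 with n=1, so ring A is aromatic (pyridazine).
Ring B has only sp² ring atoms; a planar conformation would have a fully conjugated π system of 8 electrons. But 8 = 4(2), which is 4n not 4n+2, so ring B is not aromatic (cyclooctatetraene) — cyclooctatetraene distorts into a non-planar tub to avoid antiaromaticity.
Ring C has two sp³ carbons, so it is not fully conjugated — not aromatic (1,4-cyclohexadiene).
Ring D is planar and fully conjugated; 3 ring double bonds give 6 π electrons. 6 = 4(1)+2, so ring D is aromatic (benzene ring).
Ring E has one sp³ carbon, so it is not fully conjugated — not aromatic (cyclopentene ring).
Ring F has only sp² ring atoms; a planar conformation would have a fully conjugated π system of 4 electrons. But 4 = 4(1), which is 4n not 4n+2, so ring F is not aromatic (cyclobutadiene) — cyclobutadiene is antiaromatic and distorts to a rectangle.
Aromatic: A, D. Total: 2.

2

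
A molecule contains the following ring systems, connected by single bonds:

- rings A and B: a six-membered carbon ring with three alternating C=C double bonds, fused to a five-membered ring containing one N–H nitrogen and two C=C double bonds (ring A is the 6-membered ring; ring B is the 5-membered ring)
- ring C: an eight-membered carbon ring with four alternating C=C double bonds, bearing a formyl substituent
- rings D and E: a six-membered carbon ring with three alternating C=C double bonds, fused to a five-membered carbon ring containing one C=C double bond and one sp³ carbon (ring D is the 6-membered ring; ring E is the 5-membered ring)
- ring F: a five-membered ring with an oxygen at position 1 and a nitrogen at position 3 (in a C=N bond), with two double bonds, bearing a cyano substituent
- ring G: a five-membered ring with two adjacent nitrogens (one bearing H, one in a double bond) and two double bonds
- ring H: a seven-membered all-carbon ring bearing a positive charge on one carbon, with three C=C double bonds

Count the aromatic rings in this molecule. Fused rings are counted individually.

6

Rings A and B form a fused bicyclic system (with one N–H) with 9 sp² atoms and 10 π electrons from ring double bonds plus a heteroatom lone pair. 10 = 4(2)+2, so the system is aromatic and both rings count as aromatic (indole).
Ring C has only sp² ring atoms; a planar conformation would have a fully conjugated π system of 8 electrons. But 8 = 4(2), which is 4n not 4n+2, so ring C is not aromatic (cyclooctatetraene) — cyclooctatetraene distorts into a non-planar tub to avoid antiaromaticity.
Ring D has a continuous p-orbital overlap around the ring; 3 ring double bonds give 6 π electrons. Since 6 = 4n+2 (n=1), ring D is aromatic (benzene ring).
Ring E has one sp³ carbon, so it is not fully conjugated — not aromatic (cyclopentene ring).
Ring F has a continuous p-orbital overlap around the ring; 2 ring double bonds (4 π electrons) plus a heteroatom lone pair (2) give 6 π electrons. That satisfies 4n+2 with n=1, so ring F is aromatic (oxazole).
Ring G is fully conjugated (every ring atom contributes a p orbital); 2 ring double bonds (4 π electrons) plus a heteroatom lone pair (2) give 6 π electrons. 6 = 4(1)+2, so ring G is aromatic (pyrazole).
Ring H is planar and fully conjugated; 3 ring double bonds (6 π electrons) plus the carbocation's empty p orbital (0, but keeps the ring conjugated) give 6 π electrons. Since 6 = 4n+2 (n=1), ring H is aromatic (tropylium cation).
Aromatic: A, B, D, F, G, H. Total: 6.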